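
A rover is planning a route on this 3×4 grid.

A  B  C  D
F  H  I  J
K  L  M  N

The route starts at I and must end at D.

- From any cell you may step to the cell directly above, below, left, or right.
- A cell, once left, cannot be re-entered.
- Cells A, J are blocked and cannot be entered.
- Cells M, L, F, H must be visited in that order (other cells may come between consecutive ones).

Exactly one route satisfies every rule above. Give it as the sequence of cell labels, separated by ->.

The waypoints must appear in the order M, L, F, H, with no cell reused.
Route from I: down to M, 2× left (reaching K), up to F, right to H, up to B, 2× right (reaching D) — 8 moves in all.
Check: order respected (M at step 1, L at step 2, F at step 4, H at step 5).

I -> M -> L -> K -> F -> H -> B -> C -> D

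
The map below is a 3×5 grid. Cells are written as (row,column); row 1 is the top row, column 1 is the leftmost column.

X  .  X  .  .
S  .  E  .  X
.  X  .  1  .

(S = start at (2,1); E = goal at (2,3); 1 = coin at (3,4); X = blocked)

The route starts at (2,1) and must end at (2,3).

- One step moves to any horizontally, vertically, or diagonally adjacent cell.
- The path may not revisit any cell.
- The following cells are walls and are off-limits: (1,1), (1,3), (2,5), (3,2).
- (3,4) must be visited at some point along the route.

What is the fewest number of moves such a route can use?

Any route passes through (3,4) somewhere between (2,1) and (2,3). Summing Chebyshev distances along the two legs ((2,1) → (3,4) → (2,3)) gives a lower bound of 3 + 1 = 4 moves.
A route of 4 moves achieves this: (2,1) → (2,2) → (3,3) → (3,4) → (2,3).
Since 4 matches the lower bound, it is optimal.

4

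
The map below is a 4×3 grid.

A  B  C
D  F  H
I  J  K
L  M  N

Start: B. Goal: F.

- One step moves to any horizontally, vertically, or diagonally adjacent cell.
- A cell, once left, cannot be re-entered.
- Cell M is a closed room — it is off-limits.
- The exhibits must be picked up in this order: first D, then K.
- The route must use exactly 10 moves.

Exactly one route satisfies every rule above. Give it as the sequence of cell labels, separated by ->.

B -> A -> D -> I -> L -> J -> N -> K -> H -> C -> F

The waypoints must appear in the order D, K, with no cell reused.
Route from B: left to A, 3× down (reaching L), up-right to J, down-right to N, 3× up (reaching C), down-left to F — 10 moves in all.
Check: order respected (D at step 2, K at step 7); 10 moves as required.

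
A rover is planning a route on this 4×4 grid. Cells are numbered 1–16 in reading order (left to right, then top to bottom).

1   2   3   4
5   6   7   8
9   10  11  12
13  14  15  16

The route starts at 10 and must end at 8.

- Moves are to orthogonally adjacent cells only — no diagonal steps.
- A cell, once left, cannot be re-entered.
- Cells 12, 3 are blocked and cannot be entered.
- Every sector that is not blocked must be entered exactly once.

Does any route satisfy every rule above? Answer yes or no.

Cell 4 has only one open neighbour but is neither the start nor the goal, so a Hamiltonian route would have to both enter and leave it through the same neighbour — impossible without revisiting.

no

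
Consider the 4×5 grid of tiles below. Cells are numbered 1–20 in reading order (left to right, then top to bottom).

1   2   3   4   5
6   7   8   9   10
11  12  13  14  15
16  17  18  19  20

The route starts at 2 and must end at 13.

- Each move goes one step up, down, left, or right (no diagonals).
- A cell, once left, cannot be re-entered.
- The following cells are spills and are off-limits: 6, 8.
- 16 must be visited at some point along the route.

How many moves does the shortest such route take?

7

Any route passes through 16 somewhere between 2 and 13. Summing Manhattan distances along the two legs (2 → 16 → 13) gives a lower bound of 4 + 3 = 7 moves.
A route of 7 moves achieves this: 2 → 7 → 12 → 11 → 16 → 17 → 18 → 13.
Since 7 matches the lower bound, it is optimal.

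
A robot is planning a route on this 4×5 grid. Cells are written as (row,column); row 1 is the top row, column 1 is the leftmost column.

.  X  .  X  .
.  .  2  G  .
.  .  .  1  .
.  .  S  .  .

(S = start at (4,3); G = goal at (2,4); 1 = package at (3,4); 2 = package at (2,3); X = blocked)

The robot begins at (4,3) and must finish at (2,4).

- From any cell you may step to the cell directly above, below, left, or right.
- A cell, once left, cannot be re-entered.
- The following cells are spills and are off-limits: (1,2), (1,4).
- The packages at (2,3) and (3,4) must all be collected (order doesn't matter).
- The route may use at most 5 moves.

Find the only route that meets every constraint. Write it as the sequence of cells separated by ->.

(4,3) -> (4,4) -> (3,4) -> (3,3) -> (2,3) -> (2,4)

Any route must reach (2,3) and (3,4) and still end at (2,4) within 5 moves, so the order of the required stops is forced.
Route from (4,3): right 1 to (4,4), up 1 to (3,4), left 1 to (3,3), up 1 to (2,3), right 1 to (2,4) — 5 moves in all.
Check: all required cells visited; 5 ≤ 5 moves.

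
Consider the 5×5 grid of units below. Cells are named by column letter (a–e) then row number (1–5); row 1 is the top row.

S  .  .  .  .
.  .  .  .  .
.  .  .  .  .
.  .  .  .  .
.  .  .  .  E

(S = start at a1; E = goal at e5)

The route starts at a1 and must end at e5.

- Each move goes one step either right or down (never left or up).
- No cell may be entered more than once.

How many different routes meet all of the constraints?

A right/down-only route from a1 to e5 makes exactly 4 down-moves and 4 right-moves in some order.
With no other constraints that would be C(8,4) = 70 routes.
That gives 70 routes.

70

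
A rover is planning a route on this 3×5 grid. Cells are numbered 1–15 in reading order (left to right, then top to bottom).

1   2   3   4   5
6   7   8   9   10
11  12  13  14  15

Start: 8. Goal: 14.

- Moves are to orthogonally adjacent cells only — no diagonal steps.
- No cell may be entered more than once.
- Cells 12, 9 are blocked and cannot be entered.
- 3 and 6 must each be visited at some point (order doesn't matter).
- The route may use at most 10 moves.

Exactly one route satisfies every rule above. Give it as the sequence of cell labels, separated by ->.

8 -> 7 -> 6 -> 1 -> 2 -> 3 -> 4 -> 5 -> 10 -> 15 -> 14

Any route must reach 3 and 6 and still end at 14 within 10 moves, so the order of the required stops is forced.
Route from 8: left 2 to 6, up 1 to 1, right 4 to 5, down 2 to 15, left 1 to 14 — 10 moves in all.
Check: all required cells visited; 10 ≤ 10 moves.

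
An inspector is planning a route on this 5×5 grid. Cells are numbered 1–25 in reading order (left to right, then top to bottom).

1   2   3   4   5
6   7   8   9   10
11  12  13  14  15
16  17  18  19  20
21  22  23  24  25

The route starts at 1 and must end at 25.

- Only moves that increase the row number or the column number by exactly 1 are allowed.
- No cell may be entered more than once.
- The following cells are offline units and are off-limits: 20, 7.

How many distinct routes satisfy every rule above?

15

A right/down-only route from 1 to 25 makes exactly 4 down-moves and 4 right-moves in some order.
With no other constraints that would be C(8,4) = 70 routes.
Subtract routes through each blocked cell (inclusion–exclusion for overlaps): − through 7: 40 − through 20: 35 + through 7&20: 20 → 15.
That gives 15 routes.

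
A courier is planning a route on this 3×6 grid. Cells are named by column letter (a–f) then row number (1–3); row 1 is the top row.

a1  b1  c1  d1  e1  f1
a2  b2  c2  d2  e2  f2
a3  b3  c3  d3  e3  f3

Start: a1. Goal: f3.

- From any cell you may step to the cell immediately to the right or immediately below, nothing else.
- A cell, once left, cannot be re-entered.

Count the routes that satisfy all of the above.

21

A right/down-only route from a1 to f3 makes exactly 2 down-moves and 5 right-moves in some order.
With no other constraints that would be C(7,2) = 21 routes.
That gives 21 routes.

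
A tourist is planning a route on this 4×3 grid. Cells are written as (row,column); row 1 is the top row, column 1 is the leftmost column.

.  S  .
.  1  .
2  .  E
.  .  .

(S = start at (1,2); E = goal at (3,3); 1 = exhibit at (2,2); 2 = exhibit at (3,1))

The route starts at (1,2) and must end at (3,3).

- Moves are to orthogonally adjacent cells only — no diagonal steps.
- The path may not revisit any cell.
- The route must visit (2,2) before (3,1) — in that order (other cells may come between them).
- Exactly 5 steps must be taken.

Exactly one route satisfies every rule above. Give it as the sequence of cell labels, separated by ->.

The waypoints must appear in the order (2,2), (3,1), with no cell reused.
Route from (1,2): down 1 to (2,2), left 1 to (2,1), down 1 to (3,1), right 2 to (3,3) — 5 moves in all.
Check: order respected (1 at step 1, 2 at step 3); 5 moves as required.

(1,2) -> (2,2) -> (2,1) -> (3,1) -> (3,2) -> (3,3)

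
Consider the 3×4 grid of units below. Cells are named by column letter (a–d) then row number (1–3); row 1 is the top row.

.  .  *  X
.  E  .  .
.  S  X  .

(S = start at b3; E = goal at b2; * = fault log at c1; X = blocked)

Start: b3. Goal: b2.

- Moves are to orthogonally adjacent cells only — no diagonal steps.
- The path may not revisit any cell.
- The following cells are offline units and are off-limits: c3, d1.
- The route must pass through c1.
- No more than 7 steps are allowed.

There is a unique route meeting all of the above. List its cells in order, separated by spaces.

b3 a3 a2 a1 b1 c1 c2 b2

The 7-move cap with required stops at c1 leaves no slack for detours.
Route from b3: left to a3, 2× up (reaching a1), 2× right (reaching c1), down to c2, left to b2 — 7 moves in all.
Check: all required cells visited; 7 ≤ 7 moves.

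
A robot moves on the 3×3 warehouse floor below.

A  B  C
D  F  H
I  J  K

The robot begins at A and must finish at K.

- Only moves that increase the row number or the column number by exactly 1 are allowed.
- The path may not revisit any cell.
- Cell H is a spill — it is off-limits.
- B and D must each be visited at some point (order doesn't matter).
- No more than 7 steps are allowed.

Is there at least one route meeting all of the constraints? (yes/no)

D is below but to the left of B: going B → D would need a leftward move and D → B an upward move, so no right/down-only route can visit both required cells.

no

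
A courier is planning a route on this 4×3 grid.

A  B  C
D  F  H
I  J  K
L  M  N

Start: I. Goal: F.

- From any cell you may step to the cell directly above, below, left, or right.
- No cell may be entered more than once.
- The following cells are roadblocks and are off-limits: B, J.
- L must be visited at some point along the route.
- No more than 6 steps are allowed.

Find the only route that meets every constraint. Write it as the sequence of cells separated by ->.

The 6-move cap with required stops at L leaves no slack for detours.
Route from I: down 1 to L, right 2 to N, up 2 to H, left 1 to F — 6 moves in all.
Check: all required cells visited; 6 ≤ 6 moves.

I -> L -> M -> N -> K -> H -> F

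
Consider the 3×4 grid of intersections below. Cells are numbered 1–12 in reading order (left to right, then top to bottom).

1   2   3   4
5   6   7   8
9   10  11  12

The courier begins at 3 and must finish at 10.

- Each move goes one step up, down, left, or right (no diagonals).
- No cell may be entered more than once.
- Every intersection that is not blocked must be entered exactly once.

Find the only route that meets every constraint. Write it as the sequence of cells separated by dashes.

3 - 4 - 8 - 12 - 11 - 7 - 6 - 2 - 1 - 5 - 9 - 10

Need to visit all 12 open cells exactly once, starting at 3 and ending at 10.
Route from 3: right 1 to 4, down 2 to 12, left 1 to 11, up 1 to 7, left 1 to 6, up 1 to 2, left 1 to 1, down 2 to 9, right 1 to 10 — 11 moves in all.
Check: all 12 open cells covered.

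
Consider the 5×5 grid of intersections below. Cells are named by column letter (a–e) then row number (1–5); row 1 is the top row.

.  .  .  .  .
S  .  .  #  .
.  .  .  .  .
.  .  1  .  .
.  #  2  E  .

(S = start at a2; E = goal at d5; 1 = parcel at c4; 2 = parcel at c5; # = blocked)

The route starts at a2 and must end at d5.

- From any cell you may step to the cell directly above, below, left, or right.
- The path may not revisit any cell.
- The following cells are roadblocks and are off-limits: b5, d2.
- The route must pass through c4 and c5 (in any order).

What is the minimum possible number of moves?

6

Any route passes through c4 and c5 in some order between a2 and d5. Summing Manhattan distances along each leg and taking the cheapest ordering (a2 → c4 → c5 → d5) gives a lower bound of 4 + 1 + 1 = 6 moves.
A route of 6 moves achieves this: a2 → a3 → a4 → b4 → c4 → c5 → d5.
Since 6 matches the lower bound, it is optimal.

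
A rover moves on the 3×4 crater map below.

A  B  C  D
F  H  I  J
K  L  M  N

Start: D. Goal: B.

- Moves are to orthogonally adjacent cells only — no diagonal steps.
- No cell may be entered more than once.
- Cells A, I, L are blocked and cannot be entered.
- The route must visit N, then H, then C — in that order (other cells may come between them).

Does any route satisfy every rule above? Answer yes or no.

no

Every way from N onward to B runs back through D, which the route has already used — so it cannot be completed without a revisit.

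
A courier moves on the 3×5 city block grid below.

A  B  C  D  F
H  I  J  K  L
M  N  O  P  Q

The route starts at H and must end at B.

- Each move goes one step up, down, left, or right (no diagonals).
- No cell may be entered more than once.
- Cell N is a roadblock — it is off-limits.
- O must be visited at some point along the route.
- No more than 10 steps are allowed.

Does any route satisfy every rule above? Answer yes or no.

One route that works: H → I → J → O → P → K → D → C → B.

yes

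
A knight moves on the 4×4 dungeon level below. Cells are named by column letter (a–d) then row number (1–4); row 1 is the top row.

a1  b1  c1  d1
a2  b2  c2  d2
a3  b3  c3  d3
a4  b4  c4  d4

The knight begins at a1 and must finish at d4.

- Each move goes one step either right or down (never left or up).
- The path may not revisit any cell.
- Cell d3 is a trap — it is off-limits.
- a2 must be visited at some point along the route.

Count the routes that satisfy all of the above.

A right/down-only route from a1 to d4 makes exactly 3 down-moves and 3 right-moves in some order.
With no other constraints that would be C(6,3) = 20 routes.
Split at a2 and multiply the segment counts (each segment already excludes blocked cells): a1→a2: 1; a2→d4: 6; product = 6.
That gives 6 routes.

6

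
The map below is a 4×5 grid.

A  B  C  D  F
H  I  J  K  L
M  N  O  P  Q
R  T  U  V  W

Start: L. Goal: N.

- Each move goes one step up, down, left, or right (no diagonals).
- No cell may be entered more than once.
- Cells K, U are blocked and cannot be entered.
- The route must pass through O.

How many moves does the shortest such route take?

Any route passes through O somewhere between L and N. Summing Manhattan distances along the two legs (L → O → N) gives a lower bound of 3 + 1 = 4 moves.
A route of 4 moves achieves this: L → Q → P → O → N.
Since 4 matches the lower bound, it is optimal.

4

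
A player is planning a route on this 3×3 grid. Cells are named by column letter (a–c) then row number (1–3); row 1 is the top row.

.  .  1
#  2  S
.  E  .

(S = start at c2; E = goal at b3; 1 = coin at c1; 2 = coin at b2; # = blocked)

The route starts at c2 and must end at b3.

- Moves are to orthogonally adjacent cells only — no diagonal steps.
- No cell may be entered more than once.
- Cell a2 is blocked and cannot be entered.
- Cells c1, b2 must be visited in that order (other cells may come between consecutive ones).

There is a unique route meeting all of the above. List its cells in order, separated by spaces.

The waypoints must appear in the order c1, b2, with no cell reused.
Route from c2: up to c1, left to b1, 2× down (reaching b3) — 4 moves in all.
Check: order respected (1 at step 1, 2 at step 3).

c2 c1 b1 b2 b3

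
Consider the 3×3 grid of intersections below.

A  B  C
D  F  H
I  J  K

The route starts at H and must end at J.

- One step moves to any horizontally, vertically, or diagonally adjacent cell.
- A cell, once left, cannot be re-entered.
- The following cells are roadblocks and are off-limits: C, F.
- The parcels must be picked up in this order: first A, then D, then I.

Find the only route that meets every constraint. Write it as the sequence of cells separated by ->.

H -> B -> A -> D -> I -> J

The waypoints must appear in the order A, D, I, with no cell reused.
Route from H: up-left to B, left to A, 2× down (reaching I), right to J — 5 moves in all.
Check: order respected (A at step 2, D at step 3, I at step 4).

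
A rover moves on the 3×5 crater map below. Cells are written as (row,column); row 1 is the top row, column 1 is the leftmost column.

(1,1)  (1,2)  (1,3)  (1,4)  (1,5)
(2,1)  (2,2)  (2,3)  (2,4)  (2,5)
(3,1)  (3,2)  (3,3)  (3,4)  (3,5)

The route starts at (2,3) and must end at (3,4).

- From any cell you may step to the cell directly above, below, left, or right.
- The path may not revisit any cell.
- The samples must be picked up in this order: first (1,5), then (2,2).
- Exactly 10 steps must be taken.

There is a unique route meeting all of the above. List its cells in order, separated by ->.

The waypoints must appear in the order (1,5), (2,2), with no cell reused.
Route from (2,3): right 2 to (2,5), up 1 to (1,5), left 3 to (1,2), down 2 to (3,2), right 2 to (3,4) — 10 moves in all.
Check: order respected ((1,5) at step 3, (2,2) at step 7); 10 moves as required.

(2,3) -> (2,4) -> (2,5) -> (1,5) -> (1,4) -> (1,3) -> (1,2) -> (2,2) -> (3,2) -> (3,3) -> (3,4)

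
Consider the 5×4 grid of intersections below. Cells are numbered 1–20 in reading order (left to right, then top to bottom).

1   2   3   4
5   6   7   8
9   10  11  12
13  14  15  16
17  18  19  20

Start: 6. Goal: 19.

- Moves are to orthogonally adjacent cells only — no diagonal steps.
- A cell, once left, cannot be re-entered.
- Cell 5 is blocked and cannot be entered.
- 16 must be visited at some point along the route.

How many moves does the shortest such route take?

Any route passes through 16 somewhere between 6 and 19. Summing Manhattan distances along the two legs (6 → 16 → 19) gives a lower bound of 4 + 2 = 6 moves.
A route of 6 moves achieves this: 6 → 10 → 14 → 15 → 16 → 20 → 19.
Since 6 matches the lower bound, it is optimal.

6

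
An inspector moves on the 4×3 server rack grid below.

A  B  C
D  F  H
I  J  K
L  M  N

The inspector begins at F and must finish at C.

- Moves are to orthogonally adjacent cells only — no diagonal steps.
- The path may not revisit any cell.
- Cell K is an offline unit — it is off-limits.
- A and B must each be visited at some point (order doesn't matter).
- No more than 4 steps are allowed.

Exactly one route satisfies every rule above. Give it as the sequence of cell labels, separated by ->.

The budget equals the shortest possible length, so every move has to be on a shortest route through the required cells.
Route from F: left 1 to D, up 1 to A, right 2 to C — 4 moves in all.
Check: all required cells visited; 4 ≤ 4 moves.

F -> D -> A -> B -> C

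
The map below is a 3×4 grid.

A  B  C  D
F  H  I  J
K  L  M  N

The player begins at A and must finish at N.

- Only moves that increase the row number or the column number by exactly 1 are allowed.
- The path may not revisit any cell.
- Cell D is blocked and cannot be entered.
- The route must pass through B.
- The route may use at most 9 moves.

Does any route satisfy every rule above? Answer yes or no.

yes

One route that works: A → B → H → L → M → N.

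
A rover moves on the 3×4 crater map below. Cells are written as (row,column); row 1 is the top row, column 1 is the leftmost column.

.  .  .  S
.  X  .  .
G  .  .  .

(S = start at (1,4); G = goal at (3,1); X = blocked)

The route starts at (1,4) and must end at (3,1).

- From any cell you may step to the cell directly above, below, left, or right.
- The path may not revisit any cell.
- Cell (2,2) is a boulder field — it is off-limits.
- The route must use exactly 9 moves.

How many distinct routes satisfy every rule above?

1

Need simple routes of exactly 9 moves from (1,4) to (3,1) (Manhattan distance 5, so 2 moves are spent on a detour and 2 undoing it).
Enumerating: (1,4) (2,4) (3,4) (3,3) (2,3) (1,3) (1,2) (1,1) (2,1) (3,1).
That gives 1 route.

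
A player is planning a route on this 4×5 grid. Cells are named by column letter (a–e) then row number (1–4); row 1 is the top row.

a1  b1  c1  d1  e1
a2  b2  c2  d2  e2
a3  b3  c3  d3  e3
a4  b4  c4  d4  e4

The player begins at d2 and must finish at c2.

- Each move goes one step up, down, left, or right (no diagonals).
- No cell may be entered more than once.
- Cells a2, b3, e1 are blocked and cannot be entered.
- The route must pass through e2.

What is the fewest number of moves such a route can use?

5

Any route passes through e2 somewhere between d2 and c2. Summing Manhattan distances along the two legs (d2 → e2 → c2) gives a lower bound of 1 + 2 = 3 moves.
The shortest route satisfying every rule uses 5 moves: d2 → e2 → e3 → d3 → c3 → c2.
The bound of 3 isn't tight here; checking systematically, no route of length 3 through 4 satisfies every constraint, so 5 is the minimum.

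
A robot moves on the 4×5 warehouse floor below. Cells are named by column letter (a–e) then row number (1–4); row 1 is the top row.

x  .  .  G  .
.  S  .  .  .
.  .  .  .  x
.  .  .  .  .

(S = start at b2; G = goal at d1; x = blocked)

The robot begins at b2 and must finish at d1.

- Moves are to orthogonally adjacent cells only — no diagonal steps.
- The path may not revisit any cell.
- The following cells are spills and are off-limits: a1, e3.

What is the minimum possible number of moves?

3

The Manhattan distance from b2 to d1 is |2−1| + |2−4| = 3, so at least 3 moves are needed.
A route of 3 moves achieves this: b2 → b1 → c1 → d1.
Since 3 matches the lower bound, it is optimal.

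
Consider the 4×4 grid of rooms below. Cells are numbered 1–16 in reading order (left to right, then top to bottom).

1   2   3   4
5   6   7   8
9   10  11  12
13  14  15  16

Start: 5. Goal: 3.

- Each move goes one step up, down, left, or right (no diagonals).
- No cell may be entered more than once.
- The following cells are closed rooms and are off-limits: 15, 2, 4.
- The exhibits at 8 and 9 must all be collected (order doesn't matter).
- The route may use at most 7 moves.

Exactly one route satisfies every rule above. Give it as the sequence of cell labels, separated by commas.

Any route must reach 8 and 9 and still end at 3 within 7 moves, so the order of the required stops is forced.
Route from 5: down 1 to 9, right 3 to 12, up 1 to 8, left 1 to 7, up 1 to 3 — 7 moves in all.
Check: all required cells visited; 7 ≤ 7 moves.

5, 9, 10, 11, 12, 8, 7, 3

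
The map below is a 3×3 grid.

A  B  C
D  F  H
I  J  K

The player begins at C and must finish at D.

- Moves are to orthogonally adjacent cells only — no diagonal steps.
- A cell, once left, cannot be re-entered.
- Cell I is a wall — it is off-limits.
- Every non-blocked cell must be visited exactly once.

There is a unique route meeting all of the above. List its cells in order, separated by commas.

C, H, K, J, F, B, A, D

Need to visit all 8 open cells exactly once, starting at C and ending at D.
Cell J has only two open neighbours (F and K), so the path must pass straight through it: one of those is the cell it's entered from and the other is where it exits.
Route from C: down 2 to K, left 1 to J, up 2 to B, left 1 to A, down 1 to D — 7 moves in all.
Check: all 8 open cells covered.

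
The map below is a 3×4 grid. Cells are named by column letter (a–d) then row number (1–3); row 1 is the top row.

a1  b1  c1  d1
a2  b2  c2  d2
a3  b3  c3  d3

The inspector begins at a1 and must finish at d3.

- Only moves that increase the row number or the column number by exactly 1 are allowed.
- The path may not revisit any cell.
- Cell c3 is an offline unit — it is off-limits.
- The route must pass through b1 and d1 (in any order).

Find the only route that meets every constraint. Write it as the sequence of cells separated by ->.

a1 -> b1 -> c1 -> d1 -> d2 -> d3

Moves only go right or down, so the column and row indices never decrease.
Route from a1: right 3 to d1, down 2 to d3 — 5 moves in all.
Check: all required cells visited.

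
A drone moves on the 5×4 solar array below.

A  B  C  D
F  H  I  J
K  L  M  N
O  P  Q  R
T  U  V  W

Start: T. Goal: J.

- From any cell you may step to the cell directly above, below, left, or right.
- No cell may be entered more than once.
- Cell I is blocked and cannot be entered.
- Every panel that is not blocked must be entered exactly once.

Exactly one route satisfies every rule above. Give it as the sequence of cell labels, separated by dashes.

Need to visit all 19 open cells exactly once, starting at T and ending at J.
Route from T: right 3 to W, up 2 to N, left 1 to M, down 1 to Q, left 2 to O, up 1 to K, right 1 to L, up 1 to H, left 1 to F, up 1 to A, right 3 to D, down 1 to J — 18 moves in all.
Check: all 19 open cells covered.

T - U - V - W - R - N - M - Q - P - O - K - L - H - F - A - B - C - D - J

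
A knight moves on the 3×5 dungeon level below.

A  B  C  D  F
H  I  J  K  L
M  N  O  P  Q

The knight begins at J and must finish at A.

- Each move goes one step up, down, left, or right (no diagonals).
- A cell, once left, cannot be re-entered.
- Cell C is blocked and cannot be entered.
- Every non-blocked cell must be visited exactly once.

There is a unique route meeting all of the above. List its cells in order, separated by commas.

Need to visit all 14 open cells exactly once, starting at J and ending at A.
Cell M has only two open neighbours (H and N), so the path must pass straight through it: one of those is the cell it's entered from and the other is where it exits.
Route from J: right to K, up to D, right to F, 2× down (reaching Q), 4× left (reaching M), up to H, right to I, up to B, left to A — 13 moves in all.
Check: all 14 open cells covered.

J, K, D, F, L, Q, P, O, N, M, H, I, B, A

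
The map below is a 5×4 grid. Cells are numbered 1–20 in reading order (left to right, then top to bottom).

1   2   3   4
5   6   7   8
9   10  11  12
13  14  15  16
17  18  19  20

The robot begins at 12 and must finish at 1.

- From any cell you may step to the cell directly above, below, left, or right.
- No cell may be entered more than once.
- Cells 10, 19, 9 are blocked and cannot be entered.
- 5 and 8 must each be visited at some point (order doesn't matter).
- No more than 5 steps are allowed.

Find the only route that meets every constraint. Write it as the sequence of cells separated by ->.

12 -> 8 -> 7 -> 6 -> 5 -> 1

The 5-move cap with required stops at 5, 8 leaves no slack for detours.
Route from 12: up to 8, 3× left (reaching 5), up to 1 — 5 moves in all.
Check: all required cells visited; 5 ≤ 5 moves.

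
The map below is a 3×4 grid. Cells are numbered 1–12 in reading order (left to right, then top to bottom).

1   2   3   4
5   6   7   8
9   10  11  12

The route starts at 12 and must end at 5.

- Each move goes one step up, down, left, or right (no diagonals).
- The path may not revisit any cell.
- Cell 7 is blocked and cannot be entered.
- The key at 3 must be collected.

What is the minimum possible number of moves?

Any route passes through 3 somewhere between 12 and 5. Summing Manhattan distances along the two legs (12 → 3 → 5) gives a lower bound of 3 + 3 = 6 moves.
A route of 6 moves achieves this: 12 → 8 → 4 → 3 → 2 → 6 → 5.
Since 6 matches the lower bound, it is optimal.

6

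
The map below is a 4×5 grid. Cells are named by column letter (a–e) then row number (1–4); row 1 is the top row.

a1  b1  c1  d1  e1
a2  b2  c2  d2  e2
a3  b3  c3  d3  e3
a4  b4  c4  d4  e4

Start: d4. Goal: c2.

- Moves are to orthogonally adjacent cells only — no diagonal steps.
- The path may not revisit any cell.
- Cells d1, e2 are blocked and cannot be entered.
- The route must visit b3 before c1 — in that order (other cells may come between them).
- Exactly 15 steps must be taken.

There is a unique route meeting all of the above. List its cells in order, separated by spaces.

The waypoints must appear in the order b3, c1, with no cell reused.
Route from d4: right 1 to e4, up 1 to e3, left 2 to c3, down 1 to c4, left 2 to a4, up 1 to a3, right 1 to b3, up 1 to b2, left 1 to a2, up 1 to a1, right 2 to c1, down 1 to c2 — 15 moves in all.
Check: order respected (b3 at step 9, c1 at step 14); 15 moves as required.

d4 e4 e3 d3 c3 c4 b4 a4 a3 b3 b2 a2 a1 b1 c1 c2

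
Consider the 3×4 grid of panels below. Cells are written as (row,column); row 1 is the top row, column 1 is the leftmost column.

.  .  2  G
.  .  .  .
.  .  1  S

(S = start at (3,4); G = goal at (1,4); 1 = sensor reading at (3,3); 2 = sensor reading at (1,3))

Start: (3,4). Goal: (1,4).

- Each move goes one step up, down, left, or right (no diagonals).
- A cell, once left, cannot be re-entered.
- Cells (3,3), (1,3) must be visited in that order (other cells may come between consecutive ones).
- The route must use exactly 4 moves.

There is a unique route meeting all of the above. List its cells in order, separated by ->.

(3,4) -> (3,3) -> (2,3) -> (1,3) -> (1,4)

The waypoints must appear in the order (3,3), (1,3), with no cell reused.
Route from (3,4): left to (3,3), 2× up (reaching (1,3)), right to (1,4) — 4 moves in all.
Check: order respected (1 at step 1, 2 at step 3); 4 moves as required.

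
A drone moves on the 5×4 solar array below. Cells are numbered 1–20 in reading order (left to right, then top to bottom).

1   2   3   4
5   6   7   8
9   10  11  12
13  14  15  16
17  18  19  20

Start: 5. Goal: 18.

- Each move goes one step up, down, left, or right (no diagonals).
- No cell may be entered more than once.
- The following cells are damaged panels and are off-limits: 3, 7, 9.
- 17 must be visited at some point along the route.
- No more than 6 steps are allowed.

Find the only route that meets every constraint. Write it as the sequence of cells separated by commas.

Any route must reach 17 and still end at 18 within 6 moves, so the order of the required stops is forced.
Route from 5: right 1 to 6, down 2 to 14, left 1 to 13, down 1 to 17, right 1 to 18 — 6 moves in all.
Check: all required cells visited; 6 ≤ 6 moves.

5, 6, 10, 14, 13, 17, 18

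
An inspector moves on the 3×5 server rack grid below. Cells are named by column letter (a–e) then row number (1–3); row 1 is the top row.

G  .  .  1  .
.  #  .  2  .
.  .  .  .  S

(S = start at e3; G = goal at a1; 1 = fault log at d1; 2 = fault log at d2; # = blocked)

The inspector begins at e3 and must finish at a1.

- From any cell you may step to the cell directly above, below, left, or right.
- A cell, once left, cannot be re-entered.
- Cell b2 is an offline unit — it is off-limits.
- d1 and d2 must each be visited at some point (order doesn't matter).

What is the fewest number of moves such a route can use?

Any route passes through d1 and d2 in some order between e3 and a1. Summing Manhattan distances along each leg and taking the cheapest ordering (e3 → d2 → d1 → a1) gives a lower bound of 2 + 1 + 3 = 6 moves.
A route of 6 moves achieves this: e3 → e2 → d2 → d1 → c1 → b1 → a1.
Since 6 matches the lower bound, it is optimal.

6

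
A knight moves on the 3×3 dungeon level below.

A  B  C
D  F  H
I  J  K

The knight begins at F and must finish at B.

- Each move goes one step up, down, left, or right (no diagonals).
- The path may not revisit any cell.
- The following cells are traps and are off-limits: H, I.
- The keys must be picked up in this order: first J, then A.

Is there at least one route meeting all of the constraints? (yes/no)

Every way from J onward to B runs back through F, which the route has already used — so it cannot be completed without a revisit.

no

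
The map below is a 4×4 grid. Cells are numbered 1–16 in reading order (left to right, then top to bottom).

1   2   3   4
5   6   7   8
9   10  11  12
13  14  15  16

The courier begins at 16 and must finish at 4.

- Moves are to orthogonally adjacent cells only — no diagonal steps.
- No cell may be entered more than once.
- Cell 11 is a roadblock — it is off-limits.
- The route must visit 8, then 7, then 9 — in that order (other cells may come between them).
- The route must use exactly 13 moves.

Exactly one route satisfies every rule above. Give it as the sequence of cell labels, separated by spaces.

The waypoints must appear in the order 8, 7, 9, with no cell reused.
Route from 16: up 2 to 8, left 2 to 6, down 2 to 14, left 1 to 13, up 3 to 1, right 3 to 4 — 13 moves in all.
Check: order respected (8 at step 2, 7 at step 3, 9 at step 8); 13 moves as required.

16 12 8 7 6 10 14 13 9 5 1 2 3 4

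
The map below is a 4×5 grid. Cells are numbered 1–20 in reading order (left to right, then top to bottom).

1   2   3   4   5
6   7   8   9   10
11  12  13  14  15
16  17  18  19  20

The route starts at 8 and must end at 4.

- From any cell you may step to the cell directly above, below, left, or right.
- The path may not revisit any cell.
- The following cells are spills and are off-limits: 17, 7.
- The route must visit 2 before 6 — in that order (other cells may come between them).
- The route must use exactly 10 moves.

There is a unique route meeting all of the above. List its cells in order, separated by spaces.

8 3 2 1 6 11 12 13 14 9 4

The waypoints must appear in the order 2, 6, with no cell reused.
Route from 8: up 1 to 3, left 2 to 1, down 2 to 11, right 3 to 14, up 2 to 4 — 10 moves in all.
Check: order respected (2 at step 2, 6 at step 4); 10 moves as required.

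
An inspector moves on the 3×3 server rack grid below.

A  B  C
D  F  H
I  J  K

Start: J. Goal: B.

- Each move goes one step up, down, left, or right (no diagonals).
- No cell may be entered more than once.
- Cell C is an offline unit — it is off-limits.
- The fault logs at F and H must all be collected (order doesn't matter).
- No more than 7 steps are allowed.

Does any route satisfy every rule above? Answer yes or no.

yes

One route that works: J → K → H → F → B.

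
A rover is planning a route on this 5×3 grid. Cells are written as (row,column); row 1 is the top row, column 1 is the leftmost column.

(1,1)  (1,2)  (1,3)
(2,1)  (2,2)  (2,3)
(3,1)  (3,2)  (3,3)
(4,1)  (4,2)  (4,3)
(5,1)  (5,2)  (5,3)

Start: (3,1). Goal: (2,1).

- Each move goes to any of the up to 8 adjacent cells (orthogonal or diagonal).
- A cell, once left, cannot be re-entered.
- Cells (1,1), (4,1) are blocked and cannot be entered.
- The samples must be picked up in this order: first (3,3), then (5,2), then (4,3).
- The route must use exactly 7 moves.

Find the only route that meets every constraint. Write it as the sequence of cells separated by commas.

The waypoints must appear in the order (3,3), (5,2), (4,3), with no cell reused.
Route from (3,1): up-right 1 to (2,2), down-right 1 to (3,3), down-left 1 to (4,2), down 1 to (5,2), up-right 1 to (4,3), up-left 2 to (2,1) — 7 moves in all.
Check: order respected ((3,3) at step 2, (5,2) at step 4, (4,3) at step 5); 7 moves as required.

(3,1), (2,2), (3,3), (4,2), (5,2), (4,3), (3,2), (2,1)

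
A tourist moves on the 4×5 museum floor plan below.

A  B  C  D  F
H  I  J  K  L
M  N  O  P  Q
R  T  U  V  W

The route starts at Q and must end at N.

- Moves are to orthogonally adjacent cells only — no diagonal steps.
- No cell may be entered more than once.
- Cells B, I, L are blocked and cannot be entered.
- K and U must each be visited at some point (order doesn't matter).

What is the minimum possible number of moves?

Any route passes through K and U in some order between Q and N. Summing Manhattan distances along each leg and taking the cheapest ordering (Q → K → U → N) gives a lower bound of 2 + 3 + 2 = 7 moves.
A route of 7 moves achieves this: Q → P → K → J → O → U → T → N.
Since 7 matches the lower bound, it is optimal.

7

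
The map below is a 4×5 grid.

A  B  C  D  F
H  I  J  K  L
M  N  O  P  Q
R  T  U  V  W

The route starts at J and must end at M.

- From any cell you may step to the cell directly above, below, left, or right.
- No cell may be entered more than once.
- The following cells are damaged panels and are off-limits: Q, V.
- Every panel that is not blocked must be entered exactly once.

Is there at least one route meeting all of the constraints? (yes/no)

Colour the cells like a checkerboard: each orthogonal step flips colour, so a Hamiltonian route alternates colours. Here there are 8 cells of one colour and 10 of the other, with start on the opposite colour to the goal — the counts and endpoints can't be arranged into an alternating sequence of length 18, so no Hamiltonian route exists.

no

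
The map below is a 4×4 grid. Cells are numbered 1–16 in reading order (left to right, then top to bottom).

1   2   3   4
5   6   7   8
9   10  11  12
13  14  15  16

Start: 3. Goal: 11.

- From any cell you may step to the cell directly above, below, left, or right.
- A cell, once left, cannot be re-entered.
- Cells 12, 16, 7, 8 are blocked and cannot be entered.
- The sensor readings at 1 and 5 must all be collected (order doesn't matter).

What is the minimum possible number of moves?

Any route passes through 1 and 5 in some order between 3 and 11. Summing Manhattan distances along each leg and taking the cheapest ordering (3 → 1 → 5 → 11) gives a lower bound of 2 + 1 + 3 = 6 moves.
A route of 6 moves achieves this: 3 → 2 → 1 → 5 → 9 → 10 → 11.
Since 6 matches the lower bound, it is optimal.

6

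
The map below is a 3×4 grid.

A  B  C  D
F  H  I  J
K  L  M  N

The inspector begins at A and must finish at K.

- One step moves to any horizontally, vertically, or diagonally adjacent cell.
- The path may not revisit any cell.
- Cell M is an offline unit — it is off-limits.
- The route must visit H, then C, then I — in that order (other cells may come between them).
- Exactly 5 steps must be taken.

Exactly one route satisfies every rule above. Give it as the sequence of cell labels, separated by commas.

The waypoints must appear in the order H, C, I, with no cell reused.
Route from A: down-right 1 to H, up-right 1 to C, down 1 to I, down-left 1 to L, left 1 to K — 5 moves in all.
Check: order respected (H at step 1, C at step 2, I at step 3); 5 moves as required.

A, H, C, I, L, K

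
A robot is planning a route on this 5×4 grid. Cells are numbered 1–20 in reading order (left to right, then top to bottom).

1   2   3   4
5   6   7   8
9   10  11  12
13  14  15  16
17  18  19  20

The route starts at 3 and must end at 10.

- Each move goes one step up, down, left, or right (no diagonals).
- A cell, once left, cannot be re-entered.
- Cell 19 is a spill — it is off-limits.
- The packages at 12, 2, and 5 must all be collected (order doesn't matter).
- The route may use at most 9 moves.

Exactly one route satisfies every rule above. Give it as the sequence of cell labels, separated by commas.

The 9-move cap with required stops at 12, 2, 5 leaves no slack for detours.
Route from 3: 2× left (reaching 1), down to 5, 3× right (reaching 8), down to 12, 2× left (reaching 10) — 9 moves in all.
Check: all required cells visited; 9 ≤ 9 moves.

3, 2, 1, 5, 6, 7, 8, 12, 11, 10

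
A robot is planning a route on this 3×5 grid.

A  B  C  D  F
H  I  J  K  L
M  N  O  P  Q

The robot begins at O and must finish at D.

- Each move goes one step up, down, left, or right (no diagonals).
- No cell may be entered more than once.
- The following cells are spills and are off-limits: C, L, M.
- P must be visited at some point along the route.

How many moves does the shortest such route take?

Any route passes through P somewhere between O and D. Summing Manhattan distances along the two legs (O → P → D) gives a lower bound of 1 + 2 = 3 moves.
A route of 3 moves achieves this: O → P → K → D.
Since 3 matches the lower bound, it is optimal.

3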